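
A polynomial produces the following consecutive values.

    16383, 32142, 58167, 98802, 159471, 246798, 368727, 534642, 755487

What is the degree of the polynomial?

5

D1: 15759, 26025, 40635, 60669, 87327, 121929, 165915, 220845
D2: 10266, 14610, 20034, 26658, 34602, 43986, 54930
D3: 4344, 5424, 6624, 7944, 9384, 10944
D4: 1080, 1200, 1320, 1440, 1560
D5: 120, 120, 120, 120
The fifth differences are constant, so the polynomial has degree 5.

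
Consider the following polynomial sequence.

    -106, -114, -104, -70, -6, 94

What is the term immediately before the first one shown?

Δ: -8  10  34  64  100
Δ²: 18  24  30  36
Δ³: 6  6  6
The third differences are constant at 6.
Work back: 18 − 6 = 12;  -8 − 12 = -20;  -106 + 20 = -86

-86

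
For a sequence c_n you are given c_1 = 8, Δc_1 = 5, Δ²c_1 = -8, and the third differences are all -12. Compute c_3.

Build the table forward from the leading diagonal:
Third differences: -12, -12, -12
Second differences: -8, -20, -32
First differences: 5, -3, -23
c: 8, 13, 10

10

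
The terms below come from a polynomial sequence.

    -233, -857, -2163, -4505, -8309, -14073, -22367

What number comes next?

-624, -1306, -2342, -3804, -5764, -8294
-682, -1036, -1462, -1960, -2530
-354, -426, -498, -570
-72, -72, -72
Constant fourth difference = -72, so extend:
-570 − 72 = -642;  -2530 − 642 = -3172;  -8294 − 3172 = -11466;  -22367 − 11466 = -33833

-33833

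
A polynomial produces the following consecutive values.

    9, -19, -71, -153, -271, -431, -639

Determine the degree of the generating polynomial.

3

-28, -52, -82, -118, -160, -208
-24, -30, -36, -42, -48
-6, -6, -6, -6
The third differences are constant, so the polynomial has degree 3.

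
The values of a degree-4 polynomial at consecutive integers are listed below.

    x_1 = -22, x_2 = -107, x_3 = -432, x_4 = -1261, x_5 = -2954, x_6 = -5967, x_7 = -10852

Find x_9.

-28926

-85  -325  -829  -1693  -3013  -4885
-240  -504  -864  -1320  -1872
-264  -360  -456  -552
-96  -96  -96
Fourth differences constant at -96.
-552 − 96 = -648;  -1872 − 648 = -2520;  -4885 − 2520 = -7405;  -10852 − 7405 = -18257
-648 − 96 = -744;  -2520 − 744 = -3264;  -7405 − 3264 = -10669;  -18257 − 10669 = -28926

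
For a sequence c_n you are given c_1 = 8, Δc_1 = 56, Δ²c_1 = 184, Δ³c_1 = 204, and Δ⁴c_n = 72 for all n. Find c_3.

304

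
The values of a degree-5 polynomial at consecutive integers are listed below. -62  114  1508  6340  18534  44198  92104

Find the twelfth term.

1219244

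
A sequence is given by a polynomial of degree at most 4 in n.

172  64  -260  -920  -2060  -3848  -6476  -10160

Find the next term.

-15140

-108, -324, -660, -1140, -1788, -2628, -3684
-216, -336, -480, -648, -840, -1056
-120, -144, -168, -192, -216
-24, -24, -24, -24
Constant fourth difference = -24, so extend:
-216 − 24 = -240;  -1056 − 240 = -1296;  -3684 − 1296 = -4980;  -10160 − 4980 = -15140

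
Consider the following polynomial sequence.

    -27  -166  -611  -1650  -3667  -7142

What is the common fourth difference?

D1: -139, -445, -1039, -2017, -3475
D2: -306, -594, -978, -1458
D3: -288, -384, -480
D4: -96, -96

-96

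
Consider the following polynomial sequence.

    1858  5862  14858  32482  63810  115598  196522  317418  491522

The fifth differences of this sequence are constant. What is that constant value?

240

Δ: 4004, 8996, 17624, 31328, 51788, 80924, 120896, 174104
Δ²: 4992, 8628, 13704, 20460, 29136, 39972, 53208
Δ³: 3636, 5076, 6756, 8676, 10836, 13236
Δ⁴: 1440, 1680, 1920, 2160, 2400
Δ⁵: 240, 240, 240, 240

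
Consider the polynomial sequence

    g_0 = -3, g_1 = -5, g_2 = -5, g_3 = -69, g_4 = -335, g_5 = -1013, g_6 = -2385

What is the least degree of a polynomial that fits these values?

4

First differences: -2, 0, -64, -266, -678, -1372
Second differences: 2, -64, -202, -412, -694
Third differences: -66, -138, -210, -282
Fourth differences: -72, -72, -72
The fourth differences are constant, so the polynomial has degree 4.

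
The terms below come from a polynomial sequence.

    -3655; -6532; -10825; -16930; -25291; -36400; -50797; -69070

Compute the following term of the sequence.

-91855

Δ: -2877, -4293, -6105, -8361, -11109, -14397, -18273
Δ²: -1416, -1812, -2256, -2748, -3288, -3876
Δ³: -396, -444, -492, -540, -588
Δ⁴: -48, -48, -48, -48
Constant fourth difference = -48, so extend:
-588 − 48 = -636;  -3876 − 636 = -4512;  -18273 − 4512 = -22785;  -69070 − 22785 = -91855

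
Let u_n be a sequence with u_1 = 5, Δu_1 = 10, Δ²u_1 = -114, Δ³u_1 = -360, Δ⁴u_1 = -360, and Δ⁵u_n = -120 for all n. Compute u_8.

-30039

Build the table forward from the leading diagonal:
Δ⁵: -120  -120  -120  -120  -120  -120  -120  -120
Δ⁴: -360  -480  -600  -720  -840  -960  -1080  -1200
Δ³: -360  -720  -1200  -1800  -2520  -3360  -4320  -5400
Δ²: -114  -474  -1194  -2394  -4194  -6714  -10074  -14394
Δ: 10  -104  -578  -1772  -4166  -8360  -15074  -25148
u: 5  15  -89  -667  -2439  -6605  -14965  -30039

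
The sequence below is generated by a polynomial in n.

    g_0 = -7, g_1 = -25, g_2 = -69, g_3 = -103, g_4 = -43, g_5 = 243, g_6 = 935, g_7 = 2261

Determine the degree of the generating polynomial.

4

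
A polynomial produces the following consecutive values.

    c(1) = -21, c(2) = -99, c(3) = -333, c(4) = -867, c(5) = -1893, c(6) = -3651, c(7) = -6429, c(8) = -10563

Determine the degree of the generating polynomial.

4

First differences: -78, -234, -534, -1026, -1758, -2778, -4134
Second differences: -156, -300, -492, -732, -1020, -1356
Third differences: -144, -192, -240, -288, -336
Fourth differences: -48, -48, -48, -48
The fourth differences are constant, so the polynomial has degree 4.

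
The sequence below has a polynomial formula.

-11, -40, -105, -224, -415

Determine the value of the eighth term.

Δ: -29  -65  -119  -191
Δ²: -36  -54  -72
Δ³: -18  -18
Constant third difference = -18, so extend:
-72 − 18 = -90;  -191 − 90 = -281;  -415 − 281 = -696
-90 − 18 = -108;  -281 − 108 = -389;  -696 − 389 = -1085
-108 − 18 = -126;  -389 − 126 = -515;  -1085 − 515 = -1600

-1600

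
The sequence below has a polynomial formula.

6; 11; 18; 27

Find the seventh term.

66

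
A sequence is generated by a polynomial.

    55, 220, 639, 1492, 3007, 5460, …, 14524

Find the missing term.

9175

Using the first 6 terms:
Δ: 165  419  853  1515  2453
Δ²: 254  434  662  938
Δ³: 180  228  276
Δ⁴: 48  48
Constant fourth difference = 48.
Extend forward: 276 + 48 = 324;  938 + 324 = 1262;  2453 + 1262 = 3715;  5460 + 3715 = 9175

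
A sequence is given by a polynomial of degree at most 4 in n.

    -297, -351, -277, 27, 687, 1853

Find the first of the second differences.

128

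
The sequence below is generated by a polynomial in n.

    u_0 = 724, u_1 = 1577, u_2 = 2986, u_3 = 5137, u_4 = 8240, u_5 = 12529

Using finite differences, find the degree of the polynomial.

853, 1409, 2151, 3103, 4289
556, 742, 952, 1186
186, 210, 234
24, 24
The fourth differences are constant, so the polynomial has degree 4.

4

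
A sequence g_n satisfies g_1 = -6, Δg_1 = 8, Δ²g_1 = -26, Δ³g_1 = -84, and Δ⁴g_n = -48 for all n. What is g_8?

-5116

Build the table forward from the leading diagonal:
Δ⁴: -48  -48  -48  -48  -48  -48  -48  -48
Δ³: -84  -132  -180  -228  -276  -324  -372  -420
Δ²: -26  -110  -242  -422  -650  -926  -1250  -1622
Δ: 8  -18  -128  -370  -792  -1442  -2368  -3618
g: -6  2  -16  -144  -514  -1306  -2748  -5116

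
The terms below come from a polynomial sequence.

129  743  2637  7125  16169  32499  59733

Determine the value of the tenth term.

D1: 614, 1894, 4488, 9044, 16330, 27234
D2: 1280, 2594, 4556, 7286, 10904
D3: 1314, 1962, 2730, 3618
D4: 648, 768, 888
D5: 120, 120
Constant fifth difference = 120, so extend:
888 + 120 = 1008;  3618 + 1008 = 4626;  10904 + 4626 = 15530;  27234 + 15530 = 42764;  59733 + 42764 = 102497
1008 + 120 = 1128;  4626 + 1128 = 5754;  15530 + 5754 = 21284;  42764 + 21284 = 64048;  102497 + 64048 = 166545
1128 + 120 = 1248;  5754 + 1248 = 7002;  21284 + 7002 = 28286;  64048 + 28286 = 92334;  166545 + 92334 = 258879

258879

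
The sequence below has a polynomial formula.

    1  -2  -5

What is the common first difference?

-3

First differences: -3, -3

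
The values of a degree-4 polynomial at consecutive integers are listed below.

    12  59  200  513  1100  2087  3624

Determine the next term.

5885

First differences: 47  141  313  587  987  1537
Second differences: 94  172  274  400  550
Third differences: 78  102  126  150
Fourth differences: 24  24  24
Fourth differences constant at 24.
150 + 24 = 174;  550 + 174 = 724;  1537 + 724 = 2261;  3624 + 2261 = 5885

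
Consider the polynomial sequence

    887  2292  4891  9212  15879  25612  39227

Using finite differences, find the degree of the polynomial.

D1: 1405, 2599, 4321, 6667, 9733, 13615
D2: 1194, 1722, 2346, 3066, 3882
D3: 528, 624, 720, 816
D4: 96, 96, 96
The fourth differences are constant, so the polynomial has degree 4.

4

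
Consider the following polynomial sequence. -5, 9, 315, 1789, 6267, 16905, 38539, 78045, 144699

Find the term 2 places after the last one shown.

D1: 14  306  1474  4478  10638  21634  39506  66654
D2: 292  1168  3004  6160  10996  17872  27148
D3: 876  1836  3156  4836  6876  9276
D4: 960  1320  1680  2040  2400
D5: 360  360  360  360
The fifth differences are constant (360).
2400 + 360 = 2760;  9276 + 2760 = 12036;  27148 + 12036 = 39184;  66654 + 39184 = 105838;  144699 + 105838 = 250537
2760 + 360 = 3120;  12036 + 3120 = 15156;  39184 + 15156 = 54340;  105838 + 54340 = 160178;  250537 + 160178 = 410715

410715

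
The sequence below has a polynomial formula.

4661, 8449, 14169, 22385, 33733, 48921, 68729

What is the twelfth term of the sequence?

269409

First differences: 3788, 5720, 8216, 11348, 15188, 19808
Second differences: 1932, 2496, 3132, 3840, 4620
Third differences: 564, 636, 708, 780
Fourth differences: 72, 72, 72
The fourth differences are constant (72).
780 + 72 = 852;  4620 + 852 = 5472;  19808 + 5472 = 25280;  68729 + 25280 = 94009
852 + 72 = 924;  5472 + 924 = 6396;  25280 + 6396 = 31676;  94009 + 31676 = 125685
924 + 72 = 996;  6396 + 996 = 7392;  31676 + 7392 = 39068;  125685 + 39068 = 164753
996 + 72 = 1068;  7392 + 1068 = 8460;  39068 + 8460 = 47528;  164753 + 47528 = 212281
1068 + 72 = 1140;  8460 + 1140 = 9600;  47528 + 9600 = 57128;  212281 + 57128 = 269409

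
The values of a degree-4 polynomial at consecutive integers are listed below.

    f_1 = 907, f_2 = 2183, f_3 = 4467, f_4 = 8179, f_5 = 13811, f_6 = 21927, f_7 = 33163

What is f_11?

124547

Δ: 1276, 2284, 3712, 5632, 8116, 11236
Δ²: 1008, 1428, 1920, 2484, 3120
Δ³: 420, 492, 564, 636
Δ⁴: 72, 72, 72
Constant fourth difference = 72, so extend:
636 + 72 = 708;  3120 + 708 = 3828;  11236 + 3828 = 15064;  33163 + 15064 = 48227
708 + 72 = 780;  3828 + 780 = 4608;  15064 + 4608 = 19672;  48227 + 19672 = 67899
780 + 72 = 852;  4608 + 852 = 5460;  19672 + 5460 = 25132;  67899 + 25132 = 93031
852 + 72 = 924;  5460 + 924 = 6384;  25132 + 6384 = 31516;  93031 + 31516 = 124547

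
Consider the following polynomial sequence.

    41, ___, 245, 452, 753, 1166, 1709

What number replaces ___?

114

Using the last 5 terms:
D1: 207  301  413  543
D2: 94  112  130
D3: 18  18
Constant third difference = 18.
Extend backward: 94 − 18 = 76;  207 − 76 = 131;  245 − 131 = 114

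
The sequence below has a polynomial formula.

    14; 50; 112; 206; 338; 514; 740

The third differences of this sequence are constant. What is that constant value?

First differences: 36, 62, 94, 132, 176, 226
Second differences: 26, 32, 38, 44, 50
Third differences: 6, 6, 6, 6

6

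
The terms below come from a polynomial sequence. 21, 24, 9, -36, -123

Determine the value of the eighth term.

D1: 3  -15  -45  -87
D2: -18  -30  -42
D3: -12  -12
Third differences constant at -12.
-42 − 12 = -54;  -87 − 54 = -141;  -123 − 141 = -264
-54 − 12 = -66;  -141 − 66 = -207;  -264 − 207 = -471
-66 − 12 = -78;  -207 − 78 = -285;  -471 − 285 = -756

-756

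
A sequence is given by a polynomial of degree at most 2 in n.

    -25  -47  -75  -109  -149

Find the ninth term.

-22, -28, -34, -40
-6, -6, -6
The second differences are constant (-6).
-40 − 6 = -46;  -149 − 46 = -195
-46 − 6 = -52;  -195 − 52 = -247
-52 − 6 = -58;  -247 − 58 = -305
-58 − 6 = -64;  -305 − 64 = -369

-369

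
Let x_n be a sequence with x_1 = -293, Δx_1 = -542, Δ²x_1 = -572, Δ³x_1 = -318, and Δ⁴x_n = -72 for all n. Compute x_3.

Build the table forward from the leading diagonal:
Fourth differences: -72, -72, -72
Third differences: -318, -390, -462
Second differences: -572, -890, -1280
First differences: -542, -1114, -2004
x: -293, -835, -1949

-1949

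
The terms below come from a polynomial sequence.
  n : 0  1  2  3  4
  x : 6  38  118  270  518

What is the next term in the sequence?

D1: 32, 80, 152, 248
D2: 48, 72, 96
D3: 24, 24
Third differences constant at 24.
96 + 24 = 120;  248 + 120 = 368;  518 + 368 = 886

886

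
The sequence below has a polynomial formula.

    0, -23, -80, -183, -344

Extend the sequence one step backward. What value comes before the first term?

D1: -23  -57  -103  -161
D2: -34  -46  -58
D3: -12  -12
The third differences are constant at -12.
Work back: -34 + 12 = -22;  -23 + 22 = -1;  0 + 1 = 1

1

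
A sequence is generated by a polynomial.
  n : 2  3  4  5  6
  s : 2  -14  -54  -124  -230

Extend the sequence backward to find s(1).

D1: -16  -40  -70  -106
D2: -24  -30  -36
D3: -6  -6
The third differences are constant at -6.
Work back: -24 + 6 = -18;  -16 + 18 = 2;  2 − 2 = 0

0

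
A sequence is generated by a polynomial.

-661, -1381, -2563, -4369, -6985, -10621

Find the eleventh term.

-53131

D1: -720, -1182, -1806, -2616, -3636
D2: -462, -624, -810, -1020
D3: -162, -186, -210
D4: -24, -24
Fourth differences constant at -24.
-210 − 24 = -234;  -1020 − 234 = -1254;  -3636 − 1254 = -4890;  -10621 − 4890 = -15511
-234 − 24 = -258;  -1254 − 258 = -1512;  -4890 − 1512 = -6402;  -15511 − 6402 = -21913
-258 − 24 = -282;  -1512 − 282 = -1794;  -6402 − 1794 = -8196;  -21913 − 8196 = -30109
-282 − 24 = -306;  -1794 − 306 = -2100;  -8196 − 2100 = -10296;  -30109 − 10296 = -40405
-306 − 24 = -330;  -2100 − 330 = -2430;  -10296 − 2430 = -12726;  -40405 − 12726 = -53131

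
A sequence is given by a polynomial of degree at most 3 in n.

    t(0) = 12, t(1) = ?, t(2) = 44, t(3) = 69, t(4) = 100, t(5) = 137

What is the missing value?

25

Using the last 4 terms:
D1: 25  31  37
D2: 6  6
Constant second difference = 6.
Extend backward: 25 − 6 = 19;  44 − 19 = 25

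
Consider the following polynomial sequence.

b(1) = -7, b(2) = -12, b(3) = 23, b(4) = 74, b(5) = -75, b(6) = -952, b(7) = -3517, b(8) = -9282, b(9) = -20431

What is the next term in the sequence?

-39940

First differences: -5, 35, 51, -149, -877, -2565, -5765, -11149
Second differences: 40, 16, -200, -728, -1688, -3200, -5384
Third differences: -24, -216, -528, -960, -1512, -2184
Fourth differences: -192, -312, -432, -552, -672
Fifth differences: -120, -120, -120, -120
The fifth differences are constant (-120).
-672 − 120 = -792;  -2184 − 792 = -2976;  -5384 − 2976 = -8360;  -11149 − 8360 = -19509;  -20431 − 19509 = -39940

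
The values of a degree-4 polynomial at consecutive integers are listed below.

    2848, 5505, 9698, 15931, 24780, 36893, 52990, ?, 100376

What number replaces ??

Using the first 7 terms:
D1: 2657, 4193, 6233, 8849, 12113, 16097
D2: 1536, 2040, 2616, 3264, 3984
D3: 504, 576, 648, 720
D4: 72, 72, 72
Constant fourth difference = 72.
Extend forward: 720 + 72 = 792;  3984 + 792 = 4776;  16097 + 4776 = 20873;  52990 + 20873 = 73863

73863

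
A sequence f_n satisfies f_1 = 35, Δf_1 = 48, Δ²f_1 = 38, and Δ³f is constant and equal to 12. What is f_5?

Build the table forward from the leading diagonal:
D3: 12, 12, 12, 12, 12
D2: 38, 50, 62, 74, 86
D1: 48, 86, 136, 198, 272
f: 35, 83, 169, 305, 503

503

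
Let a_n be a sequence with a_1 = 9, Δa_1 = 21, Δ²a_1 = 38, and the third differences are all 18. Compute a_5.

393

Build the table forward from the leading diagonal:
D3: 18, 18, 18, 18, 18
D2: 38, 56, 74, 92, 110
D1: 21, 59, 115, 189, 281
a: 9, 30, 89, 204, 393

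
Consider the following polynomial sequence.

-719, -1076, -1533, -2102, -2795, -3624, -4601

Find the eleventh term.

First differences: -357 , -457 , -569 , -693 , -829 , -977
Second differences: -100 , -112 , -124 , -136 , -148
Third differences: -12 , -12 , -12 , -12
Third differences constant at -12.
-148 − 12 = -160;  -977 − 160 = -1137;  -4601 − 1137 = -5738
-160 − 12 = -172;  -1137 − 172 = -1309;  -5738 − 1309 = -7047
-172 − 12 = -184;  -1309 − 184 = -1493;  -7047 − 1493 = -8540
-184 − 12 = -196;  -1493 − 196 = -1689;  -8540 − 1689 = -10229

-10229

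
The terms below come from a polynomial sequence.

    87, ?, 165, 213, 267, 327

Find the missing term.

123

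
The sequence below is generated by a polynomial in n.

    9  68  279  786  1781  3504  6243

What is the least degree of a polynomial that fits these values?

D1: 59, 211, 507, 995, 1723, 2739
D2: 152, 296, 488, 728, 1016
D3: 144, 192, 240, 288
D4: 48, 48, 48
The fourth differences are constant, so the polynomial has degree 4.

4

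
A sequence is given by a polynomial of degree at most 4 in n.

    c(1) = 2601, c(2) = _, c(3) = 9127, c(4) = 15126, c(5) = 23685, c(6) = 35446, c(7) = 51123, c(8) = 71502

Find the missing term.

5118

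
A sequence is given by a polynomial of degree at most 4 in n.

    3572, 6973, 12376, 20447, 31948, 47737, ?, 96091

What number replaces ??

68768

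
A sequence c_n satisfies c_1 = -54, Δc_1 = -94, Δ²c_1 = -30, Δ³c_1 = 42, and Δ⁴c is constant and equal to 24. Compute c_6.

Build the table forward from the leading diagonal:
Fourth differences: 24  24  24  24  24  24
Third differences: 42  66  90  114  138  162
Second differences: -30  12  78  168  282  420
First differences: -94  -124  -112  -34  134  416
c: -54  -148  -272  -384  -418  -284

-284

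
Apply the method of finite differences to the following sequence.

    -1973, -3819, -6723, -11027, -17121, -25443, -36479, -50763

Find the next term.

-68877

-1846, -2904, -4304, -6094, -8322, -11036, -14284
-1058, -1400, -1790, -2228, -2714, -3248
-342, -390, -438, -486, -534
-48, -48, -48, -48
Fourth differences constant at -48.
-534 − 48 = -582;  -3248 − 582 = -3830;  -14284 − 3830 = -18114;  -50763 − 18114 = -68877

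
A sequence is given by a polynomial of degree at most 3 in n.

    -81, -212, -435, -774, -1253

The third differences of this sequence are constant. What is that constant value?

Δ: -131, -223, -339, -479
Δ²: -92, -116, -140
Δ³: -24, -24

-24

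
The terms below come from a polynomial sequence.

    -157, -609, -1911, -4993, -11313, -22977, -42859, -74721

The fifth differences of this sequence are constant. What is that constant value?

-120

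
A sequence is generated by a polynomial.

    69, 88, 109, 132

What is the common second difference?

First differences: 19, 21, 23
Second differences: 2, 2

2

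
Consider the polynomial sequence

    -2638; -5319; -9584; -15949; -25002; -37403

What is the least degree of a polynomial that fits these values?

4

Δ: -2681, -4265, -6365, -9053, -12401
Δ²: -1584, -2100, -2688, -3348
Δ³: -516, -588, -660
Δ⁴: -72, -72
The fourth differences are constant, so the polynomial has degree 4.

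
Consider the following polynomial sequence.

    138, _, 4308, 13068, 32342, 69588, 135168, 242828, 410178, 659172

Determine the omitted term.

1028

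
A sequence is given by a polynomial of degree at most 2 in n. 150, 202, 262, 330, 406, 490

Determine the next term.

582

D1: 52 , 60 , 68 , 76 , 84
D2: 8 , 8 , 8 , 8
Second differences constant at 8.
84 + 8 = 92;  490 + 92 = 582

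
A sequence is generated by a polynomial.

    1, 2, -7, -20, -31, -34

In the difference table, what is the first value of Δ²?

-10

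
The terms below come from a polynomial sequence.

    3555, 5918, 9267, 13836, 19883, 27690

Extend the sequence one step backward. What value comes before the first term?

D1: 2363  3349  4569  6047  7807
D2: 986  1220  1478  1760
D3: 234  258  282
D4: 24  24
The fourth differences are constant at 24.
Work back: 234 − 24 = 210;  986 − 210 = 776;  2363 − 776 = 1587;  3555 − 1587 = 1968

1968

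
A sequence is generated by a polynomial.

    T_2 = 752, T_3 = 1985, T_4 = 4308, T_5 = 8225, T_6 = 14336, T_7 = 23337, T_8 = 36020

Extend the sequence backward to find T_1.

201

1233  2323  3917  6111  9001  12683
1090  1594  2194  2890  3682
504  600  696  792
96  96  96
The fourth differences are constant at 96.
Work back: 504 − 96 = 408;  1090 − 408 = 682;  1233 − 682 = 551;  752 − 551 = 201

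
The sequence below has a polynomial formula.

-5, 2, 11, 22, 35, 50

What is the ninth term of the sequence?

107

D1: 7, 9, 11, 13, 15
D2: 2, 2, 2, 2
The second differences are constant (2).
15 + 2 = 17;  50 + 17 = 67
17 + 2 = 19;  67 + 19 = 86
19 + 2 = 21;  86 + 21 = 107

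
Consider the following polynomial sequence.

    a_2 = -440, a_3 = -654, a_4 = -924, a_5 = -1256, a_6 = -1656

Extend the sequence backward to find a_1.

-276

D1: -214, -270, -332, -400
D2: -56, -62, -68
D3: -6, -6
The third differences are constant at -6.
Work back: -56 + 6 = -50;  -214 + 50 = -164;  -440 + 164 = -276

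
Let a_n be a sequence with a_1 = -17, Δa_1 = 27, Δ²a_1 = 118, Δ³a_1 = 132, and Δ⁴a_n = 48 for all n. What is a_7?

Build the table forward from the leading diagonal:
Δ⁴: 48, 48, 48, 48, 48, 48, 48
Δ³: 132, 180, 228, 276, 324, 372, 420
Δ²: 118, 250, 430, 658, 934, 1258, 1630
Δ: 27, 145, 395, 825, 1483, 2417, 3675
a: -17, 10, 155, 550, 1375, 2858, 5275

5275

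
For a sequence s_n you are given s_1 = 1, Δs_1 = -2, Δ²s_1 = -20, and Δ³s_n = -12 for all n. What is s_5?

-175

Build the table forward from the leading diagonal:
D3: -12, -12, -12, -12, -12
D2: -20, -32, -44, -56, -68
D1: -2, -22, -54, -98, -154
s: 1, -1, -23, -77, -175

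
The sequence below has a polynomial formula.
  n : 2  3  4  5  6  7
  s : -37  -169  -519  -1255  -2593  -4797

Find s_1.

D1: -132  -350  -736  -1338  -2204
D2: -218  -386  -602  -866
D3: -168  -216  -264
D4: -48  -48
The fourth differences are constant at -48.
Work back: -168 + 48 = -120;  -218 + 120 = -98;  -132 + 98 = -34;  -37 + 34 = -3

-3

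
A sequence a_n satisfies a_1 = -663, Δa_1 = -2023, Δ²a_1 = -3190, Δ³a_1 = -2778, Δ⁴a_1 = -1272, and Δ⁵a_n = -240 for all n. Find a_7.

Build the table forward from the leading diagonal:
Δ⁵: -240  -240  -240  -240  -240  -240  -240
Δ⁴: -1272  -1512  -1752  -1992  -2232  -2472  -2712
Δ³: -2778  -4050  -5562  -7314  -9306  -11538  -14010
Δ²: -3190  -5968  -10018  -15580  -22894  -32200  -43738
Δ: -2023  -5213  -11181  -21199  -36779  -59673  -91873
a: -663  -2686  -7899  -19080  -40279  -77058  -136731

-136731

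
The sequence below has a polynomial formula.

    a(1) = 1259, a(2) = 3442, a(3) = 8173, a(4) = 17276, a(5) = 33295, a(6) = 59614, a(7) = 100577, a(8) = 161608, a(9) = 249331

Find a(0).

2183, 4731, 9103, 16019, 26319, 40963, 61031, 87723
2548, 4372, 6916, 10300, 14644, 20068, 26692
1824, 2544, 3384, 4344, 5424, 6624
720, 840, 960, 1080, 1200
120, 120, 120, 120
The fifth differences are constant at 120.
Work back: 720 − 120 = 600;  1824 − 600 = 1224;  2548 − 1224 = 1324;  2183 − 1324 = 859;  1259 − 859 = 400

400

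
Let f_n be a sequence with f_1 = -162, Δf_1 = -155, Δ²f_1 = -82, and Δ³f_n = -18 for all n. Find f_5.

Build the table forward from the leading diagonal:
Third differences: -18, -18, -18, -18, -18
Second differences: -82, -100, -118, -136, -154
First differences: -155, -237, -337, -455, -591
f: -162, -317, -554, -891, -1346

-1346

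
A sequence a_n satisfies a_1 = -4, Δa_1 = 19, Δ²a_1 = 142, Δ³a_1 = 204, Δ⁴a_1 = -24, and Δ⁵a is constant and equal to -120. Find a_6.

3311

Build the table forward from the leading diagonal:
Fifth differences: -120, -120, -120, -120, -120, -120
Fourth differences: -24, -144, -264, -384, -504, -624
Third differences: 204, 180, 36, -228, -612, -1116
Second differences: 142, 346, 526, 562, 334, -278
First differences: 19, 161, 507, 1033, 1595, 1929
a: -4, 15, 176, 683, 1716, 3311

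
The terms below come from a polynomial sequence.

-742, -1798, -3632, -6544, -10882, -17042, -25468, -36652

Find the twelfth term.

-120488

-1056  -1834  -2912  -4338  -6160  -8426  -11184
-778  -1078  -1426  -1822  -2266  -2758
-300  -348  -396  -444  -492
-48  -48  -48  -48
Constant fourth difference = -48, so extend:
-492 − 48 = -540;  -2758 − 540 = -3298;  -11184 − 3298 = -14482;  -36652 − 14482 = -51134
-540 − 48 = -588;  -3298 − 588 = -3886;  -14482 − 3886 = -18368;  -51134 − 18368 = -69502
-588 − 48 = -636;  -3886 − 636 = -4522;  -18368 − 4522 = -22890;  -69502 − 22890 = -92392
-636 − 48 = -684;  -4522 − 684 = -5206;  -22890 − 5206 = -28096;  -92392 − 28096 = -120488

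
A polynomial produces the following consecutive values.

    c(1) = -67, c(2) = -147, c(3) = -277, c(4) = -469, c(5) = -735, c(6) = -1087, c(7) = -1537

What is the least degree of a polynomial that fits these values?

Δ: -80, -130, -192, -266, -352, -450
Δ²: -50, -62, -74, -86, -98
Δ³: -12, -12, -12, -12
The third differences are constant, so the polynomial has degree 3.

3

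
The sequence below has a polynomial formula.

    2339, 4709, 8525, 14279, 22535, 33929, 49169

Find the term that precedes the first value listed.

995

First differences: 2370, 3816, 5754, 8256, 11394, 15240
Second differences: 1446, 1938, 2502, 3138, 3846
Third differences: 492, 564, 636, 708
Fourth differences: 72, 72, 72
The fourth differences are constant at 72.
Work back: 492 − 72 = 420;  1446 − 420 = 1026;  2370 − 1026 = 1344;  2339 − 1344 = 995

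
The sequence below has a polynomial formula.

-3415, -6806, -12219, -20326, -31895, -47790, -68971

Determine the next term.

-96494

Δ: -3391  -5413  -8107  -11569  -15895  -21181
Δ²: -2022  -2694  -3462  -4326  -5286
Δ³: -672  -768  -864  -960
Δ⁴: -96  -96  -96
The fourth differences are constant (-96).
-960 − 96 = -1056;  -5286 − 1056 = -6342;  -21181 − 6342 = -27523;  -68971 − 27523 = -96494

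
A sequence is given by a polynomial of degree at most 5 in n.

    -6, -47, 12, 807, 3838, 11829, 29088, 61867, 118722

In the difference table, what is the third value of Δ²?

2236

D1: -41, 59, 795, 3031, 7991, 17259, 32779, 56855
D2: 100, 736, 2236, 4960, 9268, 15520, 24076
D3: 636, 1500, 2724, 4308, 6252, 8556
D4: 864, 1224, 1584, 1944, 2304
D5: 360, 360, 360, 360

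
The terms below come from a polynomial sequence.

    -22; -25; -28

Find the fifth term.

-34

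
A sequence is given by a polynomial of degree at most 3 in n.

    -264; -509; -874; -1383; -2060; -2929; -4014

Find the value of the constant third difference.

-24

First differences: -245, -365, -509, -677, -869, -1085
Second differences: -120, -144, -168, -192, -216
Third differences: -24, -24, -24, -24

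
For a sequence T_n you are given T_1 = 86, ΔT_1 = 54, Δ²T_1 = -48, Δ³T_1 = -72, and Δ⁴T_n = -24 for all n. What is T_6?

-964

Build the table forward from the leading diagonal:
Δ⁴: -24  -24  -24  -24  -24  -24
Δ³: -72  -96  -120  -144  -168  -192
Δ²: -48  -120  -216  -336  -480  -648
Δ: 54  6  -114  -330  -666  -1146
T: 86  140  146  32  -298  -964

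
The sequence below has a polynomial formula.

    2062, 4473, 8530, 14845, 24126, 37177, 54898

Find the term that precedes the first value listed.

First differences: 2411  4057  6315  9281  13051  17721
Second differences: 1646  2258  2966  3770  4670
Third differences: 612  708  804  900
Fourth differences: 96  96  96
The fourth differences are constant at 96.
Work back: 612 − 96 = 516;  1646 − 516 = 1130;  2411 − 1130 = 1281;  2062 − 1281 = 781

781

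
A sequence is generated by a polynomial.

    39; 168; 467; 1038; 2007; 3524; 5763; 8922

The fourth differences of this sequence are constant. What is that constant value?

24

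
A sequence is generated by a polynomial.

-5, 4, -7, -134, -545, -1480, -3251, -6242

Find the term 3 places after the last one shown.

D1: 9  -11  -127  -411  -935  -1771  -2991
D2: -20  -116  -284  -524  -836  -1220
D3: -96  -168  -240  -312  -384
D4: -72  -72  -72  -72
Constant fourth difference = -72, so extend:
-384 − 72 = -456;  -1220 − 456 = -1676;  -2991 − 1676 = -4667;  -6242 − 4667 = -10909
-456 − 72 = -528;  -1676 − 528 = -2204;  -4667 − 2204 = -6871;  -10909 − 6871 = -17780
-528 − 72 = -600;  -2204 − 600 = -2804;  -6871 − 2804 = -9675;  -17780 − 9675 = -27455

-27455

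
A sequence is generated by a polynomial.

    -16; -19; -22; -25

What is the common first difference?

First differences: -3, -3, -3

-3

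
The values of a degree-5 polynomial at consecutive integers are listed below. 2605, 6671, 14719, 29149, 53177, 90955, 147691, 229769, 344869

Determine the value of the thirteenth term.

1341169

4066  8048  14430  24028  37778  56736  82078  115100
3982  6382  9598  13750  18958  25342  33022
2400  3216  4152  5208  6384  7680
816  936  1056  1176  1296
120  120  120  120
The fifth differences are constant (120).
1296 + 120 = 1416;  7680 + 1416 = 9096;  33022 + 9096 = 42118;  115100 + 42118 = 157218;  344869 + 157218 = 502087
1416 + 120 = 1536;  9096 + 1536 = 10632;  42118 + 10632 = 52750;  157218 + 52750 = 209968;  502087 + 209968 = 712055
1536 + 120 = 1656;  10632 + 1656 = 12288;  52750 + 12288 = 65038;  209968 + 65038 = 275006;  712055 + 275006 = 987061
1656 + 120 = 1776;  12288 + 1776 = 14064;  65038 + 14064 = 79102;  275006 + 79102 = 354108;  987061 + 354108 = 1341169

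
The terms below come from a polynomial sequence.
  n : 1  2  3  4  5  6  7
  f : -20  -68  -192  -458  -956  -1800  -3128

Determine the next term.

First differences: -48, -124, -266, -498, -844, -1328
Second differences: -76, -142, -232, -346, -484
Third differences: -66, -90, -114, -138
Fourth differences: -24, -24, -24
The fourth differences are constant (-24).
-138 − 24 = -162;  -484 − 162 = -646;  -1328 − 646 = -1974;  -3128 − 1974 = -5102

-5102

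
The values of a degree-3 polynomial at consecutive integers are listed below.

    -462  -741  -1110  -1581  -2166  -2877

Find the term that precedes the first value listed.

D1: -279, -369, -471, -585, -711
D2: -90, -102, -114, -126
D3: -12, -12, -12
The third differences are constant at -12.
Work back: -90 + 12 = -78;  -279 + 78 = -201;  -462 + 201 = -261

-261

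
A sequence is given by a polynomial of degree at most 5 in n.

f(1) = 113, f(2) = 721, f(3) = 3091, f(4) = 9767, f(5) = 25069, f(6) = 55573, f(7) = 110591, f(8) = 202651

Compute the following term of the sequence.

347977

D1: 608  2370  6676  15302  30504  55018  92060
D2: 1762  4306  8626  15202  24514  37042
D3: 2544  4320  6576  9312  12528
D4: 1776  2256  2736  3216
D5: 480  480  480
Constant fifth difference = 480, so extend:
3216 + 480 = 3696;  12528 + 3696 = 16224;  37042 + 16224 = 53266;  92060 + 53266 = 145326;  202651 + 145326 = 347977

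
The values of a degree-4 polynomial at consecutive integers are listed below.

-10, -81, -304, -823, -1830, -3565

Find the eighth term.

First differences: -71, -223, -519, -1007, -1735
Second differences: -152, -296, -488, -728
Third differences: -144, -192, -240
Fourth differences: -48, -48
Fourth differences constant at -48.
-240 − 48 = -288;  -728 − 288 = -1016;  -1735 − 1016 = -2751;  -3565 − 2751 = -6316
-288 − 48 = -336;  -1016 − 336 = -1352;  -2751 − 1352 = -4103;  -6316 − 4103 = -10419

-10419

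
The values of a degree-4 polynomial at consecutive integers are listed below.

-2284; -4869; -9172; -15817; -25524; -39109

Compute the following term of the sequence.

-57484

-2585, -4303, -6645, -9707, -13585
-1718, -2342, -3062, -3878
-624, -720, -816
-96, -96
Constant fourth difference = -96, so extend:
-816 − 96 = -912;  -3878 − 912 = -4790;  -13585 − 4790 = -18375;  -39109 − 18375 = -57484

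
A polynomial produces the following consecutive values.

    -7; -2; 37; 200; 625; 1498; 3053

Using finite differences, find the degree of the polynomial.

4

Δ: 5, 39, 163, 425, 873, 1555
Δ²: 34, 124, 262, 448, 682
Δ³: 90, 138, 186, 234
Δ⁴: 48, 48, 48
The fourth differences are constant, so the polynomial has degree 4.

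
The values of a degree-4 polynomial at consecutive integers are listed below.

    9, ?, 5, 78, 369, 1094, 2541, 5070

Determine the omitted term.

6

Using the last 6 terms:
First differences: 73  291  725  1447  2529
Second differences: 218  434  722  1082
Third differences: 216  288  360
Fourth differences: 72  72
Constant fourth difference = 72.
Extend backward: 216 − 72 = 144;  218 − 144 = 74;  73 − 74 = -1;  5 + 1 = 6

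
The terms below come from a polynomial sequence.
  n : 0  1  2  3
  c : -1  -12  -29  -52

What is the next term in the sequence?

-81

D1: -11 , -17 , -23
D2: -6 , -6
Constant second difference = -6, so extend:
-23 − 6 = -29;  -52 − 29 = -81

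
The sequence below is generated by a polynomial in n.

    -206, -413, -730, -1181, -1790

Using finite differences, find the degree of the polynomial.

3

-207, -317, -451, -609
-110, -134, -158
-24, -24
The third differences are constant, so the polynomial has degree 3.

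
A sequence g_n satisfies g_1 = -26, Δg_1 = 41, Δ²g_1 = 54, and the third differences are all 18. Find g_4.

Build the table forward from the leading diagonal:
D3: 18  18  18  18
D2: 54  72  90  108
D1: 41  95  167  257
g: -26  15  110  277

277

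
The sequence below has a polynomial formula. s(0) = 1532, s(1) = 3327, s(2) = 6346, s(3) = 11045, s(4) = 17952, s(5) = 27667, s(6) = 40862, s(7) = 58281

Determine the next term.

1795, 3019, 4699, 6907, 9715, 13195, 17419
1224, 1680, 2208, 2808, 3480, 4224
456, 528, 600, 672, 744
72, 72, 72, 72
Constant fourth difference = 72, so extend:
744 + 72 = 816;  4224 + 816 = 5040;  17419 + 5040 = 22459;  58281 + 22459 = 80740

80740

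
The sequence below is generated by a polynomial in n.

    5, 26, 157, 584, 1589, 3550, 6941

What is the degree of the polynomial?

First differences: 21, 131, 427, 1005, 1961, 3391
Second differences: 110, 296, 578, 956, 1430
Third differences: 186, 282, 378, 474
Fourth differences: 96, 96, 96
The fourth differences are constant, so the polynomial has degree 4.

4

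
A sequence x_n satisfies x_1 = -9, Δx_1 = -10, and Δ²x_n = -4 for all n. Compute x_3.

-33

Build the table forward from the leading diagonal:
Second differences: -4  -4  -4
First differences: -10  -14  -18
x: -9  -19  -33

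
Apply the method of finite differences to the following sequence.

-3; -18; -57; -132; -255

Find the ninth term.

-15, -39, -75, -123
-24, -36, -48
-12, -12
Third differences constant at -12.
-48 − 12 = -60;  -123 − 60 = -183;  -255 − 183 = -438
-60 − 12 = -72;  -183 − 72 = -255;  -438 − 255 = -693
-72 − 12 = -84;  -255 − 84 = -339;  -693 − 339 = -1032
-84 − 12 = -96;  -339 − 96 = -435;  -1032 − 435 = -1467

-1467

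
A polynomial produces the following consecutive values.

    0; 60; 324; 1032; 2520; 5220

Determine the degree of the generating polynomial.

4

60, 264, 708, 1488, 2700
204, 444, 780, 1212
240, 336, 432
96, 96
The fourth differences are constant, so the polynomial has degree 4.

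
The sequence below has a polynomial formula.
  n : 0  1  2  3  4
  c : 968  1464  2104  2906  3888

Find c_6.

496, 640, 802, 982
144, 162, 180
18, 18
Third differences constant at 18.
180 + 18 = 198;  982 + 198 = 1180;  3888 + 1180 = 5068
198 + 18 = 216;  1180 + 216 = 1396;  5068 + 1396 = 6464

6464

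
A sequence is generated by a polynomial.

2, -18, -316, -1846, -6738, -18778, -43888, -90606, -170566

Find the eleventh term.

-495108

Δ: -20 , -298 , -1530 , -4892 , -12040 , -25110 , -46718 , -79960
Δ²: -278 , -1232 , -3362 , -7148 , -13070 , -21608 , -33242
Δ³: -954 , -2130 , -3786 , -5922 , -8538 , -11634
Δ⁴: -1176 , -1656 , -2136 , -2616 , -3096
Δ⁵: -480 , -480 , -480 , -480
The fifth differences are constant (-480).
-3096 − 480 = -3576;  -11634 − 3576 = -15210;  -33242 − 15210 = -48452;  -79960 − 48452 = -128412;  -170566 − 128412 = -298978
-3576 − 480 = -4056;  -15210 − 4056 = -19266;  -48452 − 19266 = -67718;  -128412 − 67718 = -196130;  -298978 − 196130 = -495108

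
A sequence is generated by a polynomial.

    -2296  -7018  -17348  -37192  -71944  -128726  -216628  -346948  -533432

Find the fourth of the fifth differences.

-240

D1: -4722, -10330, -19844, -34752, -56782, -87902, -130320, -186484
D2: -5608, -9514, -14908, -22030, -31120, -42418, -56164
D3: -3906, -5394, -7122, -9090, -11298, -13746
D4: -1488, -1728, -1968, -2208, -2448
D5: -240, -240, -240, -240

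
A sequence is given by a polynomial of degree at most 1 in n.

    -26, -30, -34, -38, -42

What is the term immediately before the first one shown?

-22

D1: -4  -4  -4  -4
The first differences are constant at -4.
Work back: -26 + 4 = -22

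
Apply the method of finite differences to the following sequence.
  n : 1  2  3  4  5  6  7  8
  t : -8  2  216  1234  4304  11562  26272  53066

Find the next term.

98184

D1: 10  214  1018  3070  7258  14710  26794
D2: 204  804  2052  4188  7452  12084
D3: 600  1248  2136  3264  4632
D4: 648  888  1128  1368
D5: 240  240  240
Fifth differences constant at 240.
1368 + 240 = 1608;  4632 + 1608 = 6240;  12084 + 6240 = 18324;  26794 + 18324 = 45118;  53066 + 45118 = 98184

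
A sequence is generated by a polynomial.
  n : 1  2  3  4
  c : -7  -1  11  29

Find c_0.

Δ: 6  12  18
Δ²: 6  6
The second differences are constant at 6.
Work back: 6 − 6 = 0;  -7 + 0 = -7

-7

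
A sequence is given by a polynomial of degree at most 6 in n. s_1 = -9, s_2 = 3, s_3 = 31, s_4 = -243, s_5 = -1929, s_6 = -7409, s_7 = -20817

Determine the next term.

-48519

D1: 12, 28, -274, -1686, -5480, -13408
D2: 16, -302, -1412, -3794, -7928
D3: -318, -1110, -2382, -4134
D4: -792, -1272, -1752
D5: -480, -480
Constant fifth difference = -480, so extend:
-1752 − 480 = -2232;  -4134 − 2232 = -6366;  -7928 − 6366 = -14294;  -13408 − 14294 = -27702;  -20817 − 27702 = -48519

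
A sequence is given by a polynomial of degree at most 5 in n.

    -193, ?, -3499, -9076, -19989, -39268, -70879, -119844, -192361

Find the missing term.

-1044

Using the last 7 terms:
First differences: -5577, -10913, -19279, -31611, -48965, -72517
Second differences: -5336, -8366, -12332, -17354, -23552
Third differences: -3030, -3966, -5022, -6198
Fourth differences: -936, -1056, -1176
Fifth differences: -120, -120
Constant fifth difference = -120.
Extend backward: -936 + 120 = -816;  -3030 + 816 = -2214;  -5336 + 2214 = -3122;  -5577 + 3122 = -2455;  -3499 + 2455 = -1044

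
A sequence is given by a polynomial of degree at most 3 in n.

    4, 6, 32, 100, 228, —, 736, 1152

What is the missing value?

434

Using the first 5 terms:
First differences: 2, 26, 68, 128
Second differences: 24, 42, 60
Third differences: 18, 18
Constant third difference = 18.
Extend forward: 60 + 18 = 78;  128 + 78 = 206;  228 + 206 = 434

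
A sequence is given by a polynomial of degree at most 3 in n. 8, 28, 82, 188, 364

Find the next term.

628

Δ: 20, 54, 106, 176
Δ²: 34, 52, 70
Δ³: 18, 18
Constant third difference = 18, so extend:
70 + 18 = 88;  176 + 88 = 264;  364 + 264 = 628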